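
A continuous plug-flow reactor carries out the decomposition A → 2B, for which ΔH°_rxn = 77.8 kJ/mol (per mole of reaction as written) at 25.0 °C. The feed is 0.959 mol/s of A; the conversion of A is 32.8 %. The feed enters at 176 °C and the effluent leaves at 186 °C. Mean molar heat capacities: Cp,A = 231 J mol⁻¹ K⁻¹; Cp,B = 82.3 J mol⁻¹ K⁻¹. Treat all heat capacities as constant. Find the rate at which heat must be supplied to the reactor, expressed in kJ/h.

Extent of reaction ξ = 0.328 × 0.959 = 0.31455 mol/s
Reaction term: ξ·ΔH°_rxn = 0.31455 × 77.8 = 24.472 kJ/s
Sensible, feed 176→25 °C: -33.451 kJ/s
Outlet flows (mol/s): A 0.64445, B 0.6291
Sensible, products 25→186 °C: 32.303 kJ/s
Q = ΔH = 23.325 kJ/s = 23.325 kW
Heat supplied = 83969 kJ/h

Q_in = 84000 kJ/h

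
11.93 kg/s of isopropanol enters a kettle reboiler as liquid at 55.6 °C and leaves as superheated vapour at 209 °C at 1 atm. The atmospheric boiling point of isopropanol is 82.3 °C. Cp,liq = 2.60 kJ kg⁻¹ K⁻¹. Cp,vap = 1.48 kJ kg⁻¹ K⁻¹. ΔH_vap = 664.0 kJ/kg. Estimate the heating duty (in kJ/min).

Q = 659000 kJ/min

liquid 55.6→82.3 °C: 69.42 kJ/kg
vaporisation at 82.3 °C: 664 kJ/kg
vapour 82.3→209 °C: 187.52 kJ/kg
Δh = 69.42 + 664 + 187.52 = 920.94 kJ/kg
Q = ṁ·Δh = 11.93 kg/s × 920.94 kJ/kg = 10987 kJ/s
|Q| = 10987 kW = 659210 kJ/min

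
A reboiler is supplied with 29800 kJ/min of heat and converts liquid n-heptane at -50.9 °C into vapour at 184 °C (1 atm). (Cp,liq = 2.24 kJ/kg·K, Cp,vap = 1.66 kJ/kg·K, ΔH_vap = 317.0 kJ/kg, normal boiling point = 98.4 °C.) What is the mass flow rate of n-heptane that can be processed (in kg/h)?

ṁ = 2250 kg/h

Δh = 2.24×(98.4−-50.9) + 317.0 + 1.66×(184−98.4) = 793.53 kJ/kg
Q = 29800 kJ/min = 496.67 kJ/s = 1.788e+06 kJ/h
ṁ = Q/Δh = 1.788e+06 / 793.53 = 2253.2 kg/h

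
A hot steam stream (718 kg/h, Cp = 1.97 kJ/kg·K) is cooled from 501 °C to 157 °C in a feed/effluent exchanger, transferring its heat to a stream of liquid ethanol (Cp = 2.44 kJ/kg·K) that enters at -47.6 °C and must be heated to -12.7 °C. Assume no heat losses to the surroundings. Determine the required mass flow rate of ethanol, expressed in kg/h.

Heat released by hot stream: Q = 718 × 1.97 × (501 − 157) = 486570 kJ/h
Energy balance on cold side (adiabatic exchanger): Q = ṁ_c·Cp_c·(T_c,out − T_c,in)
ṁ_c = 486570 / [2.44 × (-12.7 − -47.6)] = 5713.9 kg/h

ṁ_c = 5710 kg/h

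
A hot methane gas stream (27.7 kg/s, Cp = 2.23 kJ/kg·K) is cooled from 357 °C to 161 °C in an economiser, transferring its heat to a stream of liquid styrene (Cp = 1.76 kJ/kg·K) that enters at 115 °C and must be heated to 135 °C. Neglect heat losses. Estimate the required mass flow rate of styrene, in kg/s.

Heat released by hot stream: Q = 27.7 × 2.23 × (357 − 161) = 12107 kJ/s
Energy balance on cold side (adiabatic exchanger): Q = ṁ_c·Cp_c·(T_c,out − T_c,in)
ṁ_c = 12107 / [1.76 × (135 − 115)] = 343.95 kg/s

ṁ_c = 344 kg/s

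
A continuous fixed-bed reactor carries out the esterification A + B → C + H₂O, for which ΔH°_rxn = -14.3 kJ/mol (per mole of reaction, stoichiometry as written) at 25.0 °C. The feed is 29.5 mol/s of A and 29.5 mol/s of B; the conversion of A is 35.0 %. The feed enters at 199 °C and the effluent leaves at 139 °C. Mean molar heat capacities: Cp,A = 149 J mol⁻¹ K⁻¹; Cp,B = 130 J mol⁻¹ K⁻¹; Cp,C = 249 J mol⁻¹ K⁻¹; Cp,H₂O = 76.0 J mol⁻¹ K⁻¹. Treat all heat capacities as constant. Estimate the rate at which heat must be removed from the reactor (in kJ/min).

Q_out = 35200 kJ/min

Extent of reaction ξ = 0.350 × 29.5 = 10.325 mol/s
Reaction term: ξ·ΔH°_rxn = 10.325 × -14.3 = -147.65 kJ/s
Sensible, feed 199→25 °C: -1432.1 kJ/s
Outlet flows (mol/s): A 19.175, B 19.175, C 10.325, H₂O 10.325
Sensible, products 25→139 °C: 992.42 kJ/s
Q = ΔH = -587.33 kJ/s = -587.33 kW
Heat removed = 35240 kJ/min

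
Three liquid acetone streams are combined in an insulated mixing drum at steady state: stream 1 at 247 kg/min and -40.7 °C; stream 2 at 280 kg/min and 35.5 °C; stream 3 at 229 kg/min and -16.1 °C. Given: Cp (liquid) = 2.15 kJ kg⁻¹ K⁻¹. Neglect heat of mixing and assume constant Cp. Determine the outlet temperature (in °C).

Adiabatic, steady state ⇒ Σ ṁᵢCp,ᵢ(T_out − Tᵢ) = 0
Σ ṁᵢCp,ᵢTᵢ = 247×2.15×-40.7 + 280×2.15×35.5 + 229×2.15×-16.1 = -8169.6
Σ ṁᵢCp,ᵢ = 247×2.15 + 280×2.15 + 229×2.15 = 1625.4
T_out = -8169.6 / 1625.4 = -5.0262 °C

T_out = -5.03 °C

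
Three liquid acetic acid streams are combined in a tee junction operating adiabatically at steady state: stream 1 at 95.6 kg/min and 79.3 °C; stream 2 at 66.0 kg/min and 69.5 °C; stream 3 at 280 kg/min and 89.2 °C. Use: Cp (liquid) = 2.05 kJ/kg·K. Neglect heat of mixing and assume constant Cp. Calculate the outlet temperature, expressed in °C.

T_out = 84.1 °C

No heat crosses the boundary, so H_out = H_in.
Σ ṁᵢCp,ᵢTᵢ = 95.6×2.05×79.3 + 66.0×2.05×69.5 + 280×2.05×89.2 = 76145
Σ ṁᵢCp,ᵢ = 95.6×2.05 + 66.0×2.05 + 280×2.05 = 905.28
T_out = 76145 / 905.28 = 84.112 °C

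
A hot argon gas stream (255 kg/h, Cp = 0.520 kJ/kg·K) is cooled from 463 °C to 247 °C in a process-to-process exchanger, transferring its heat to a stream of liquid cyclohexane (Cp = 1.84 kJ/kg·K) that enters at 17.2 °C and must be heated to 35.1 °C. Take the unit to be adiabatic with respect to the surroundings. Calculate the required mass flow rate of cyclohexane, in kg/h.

ṁ_c = 870 kg/h

Heat released by hot stream: Q = 255 × 0.520 × (463 − 247) = 28642 kJ/h
Energy balance on cold side (adiabatic exchanger): Q = ṁ_c·Cp_c·(T_c,out − T_c,in)
ṁ_c = 28642 / [1.84 × (35.1 − 17.2)] = 869.61 kg/h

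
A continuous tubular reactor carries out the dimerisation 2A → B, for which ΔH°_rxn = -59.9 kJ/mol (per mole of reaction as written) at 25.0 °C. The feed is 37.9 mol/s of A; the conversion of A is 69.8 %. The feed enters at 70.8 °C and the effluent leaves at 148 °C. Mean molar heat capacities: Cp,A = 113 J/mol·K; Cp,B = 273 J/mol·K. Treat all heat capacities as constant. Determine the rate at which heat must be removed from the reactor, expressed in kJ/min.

Extent of reaction ξ = 0.698 × 37.9 / 2 = 13.227 mol/s
Reaction term: ξ·ΔH°_rxn = 13.227 × -59.9 = -792.3 kJ/s
Sensible, feed 70.8→25 °C: -196.15 kJ/s
Outlet flows (mol/s): A 11.446, B 13.227
Sensible, products 25→148 °C: 603.24 kJ/s
Q = ΔH = -385.21 kJ/s = -385.21 kW
Heat removed = 23113 kJ/min

Q_out = 23100 kJ/min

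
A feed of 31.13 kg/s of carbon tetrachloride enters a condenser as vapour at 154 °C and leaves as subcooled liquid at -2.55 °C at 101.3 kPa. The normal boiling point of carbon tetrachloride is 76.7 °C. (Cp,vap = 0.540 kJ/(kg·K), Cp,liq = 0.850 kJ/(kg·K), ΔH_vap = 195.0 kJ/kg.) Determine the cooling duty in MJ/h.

Q_c = 34100 MJ/h

vapour 154→76.7 °C: -41.742 kJ/kg
condensation at 76.7 °C: -195 kJ/kg
liquid 76.7→-2.55 °C: -67.362 kJ/kg
Δh = -41.742 + -195 + -67.362 = -304.1 kJ/kg
Q = ṁ·Δh = 31.13 kg/s × -304.1 kJ/kg = -9466.8 kJ/s
|Q| = 9466.8 kW = 34080 MJ/h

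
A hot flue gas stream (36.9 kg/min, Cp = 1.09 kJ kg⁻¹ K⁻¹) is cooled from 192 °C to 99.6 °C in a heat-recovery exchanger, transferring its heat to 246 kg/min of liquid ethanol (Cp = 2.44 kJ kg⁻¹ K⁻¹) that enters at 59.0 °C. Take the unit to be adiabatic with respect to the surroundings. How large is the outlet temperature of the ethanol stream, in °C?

Heat released by hot stream: Q = 36.9 × 1.09 × (192 − 99.6) = 3716.4 kJ/min
Energy balance on cold side (adiabatic exchanger): Q = ṁ_c·Cp_c·(T_c,out − T_c,in)
T_c,out = 59.0 + 3716.4/(246 × 2.44) = 65.192 °C

T_c,out = 65.2 °C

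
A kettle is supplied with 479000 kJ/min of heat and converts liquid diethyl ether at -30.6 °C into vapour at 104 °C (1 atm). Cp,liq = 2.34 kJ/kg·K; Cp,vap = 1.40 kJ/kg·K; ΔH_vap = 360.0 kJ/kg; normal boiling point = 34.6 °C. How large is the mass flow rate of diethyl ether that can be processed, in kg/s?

Δh = 2.34×(34.6−-30.6) + 360.0 + 1.40×(104−34.6) = 609.73 kJ/kg
Q = 479000 kJ/min = 7983.3 kJ/s = 7983.3 kJ/s
ṁ = Q/Δh = 7983.3 / 609.73 = 13.093 kg/s

ṁ = 13.1 kg/s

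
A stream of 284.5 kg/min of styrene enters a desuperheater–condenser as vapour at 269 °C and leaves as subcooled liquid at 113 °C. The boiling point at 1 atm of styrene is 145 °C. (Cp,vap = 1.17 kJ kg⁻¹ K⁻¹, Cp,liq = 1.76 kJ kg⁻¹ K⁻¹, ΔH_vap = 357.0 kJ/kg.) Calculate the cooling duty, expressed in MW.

Q_c = 2.65 MW

vapour 269→145 °C: -145.08 kJ/kg
condensation at 145 °C: -357 kJ/kg
liquid 145→113 °C: -56.32 kJ/kg
Δh = -145.08 + -357 + -56.32 = -558.4 kJ/kg
Q = ṁ·Δh = 284.5 kg/min × -558.4 kJ/kg = -158860 kJ/min
|Q| = 2647.7 kW = 2.6477 MW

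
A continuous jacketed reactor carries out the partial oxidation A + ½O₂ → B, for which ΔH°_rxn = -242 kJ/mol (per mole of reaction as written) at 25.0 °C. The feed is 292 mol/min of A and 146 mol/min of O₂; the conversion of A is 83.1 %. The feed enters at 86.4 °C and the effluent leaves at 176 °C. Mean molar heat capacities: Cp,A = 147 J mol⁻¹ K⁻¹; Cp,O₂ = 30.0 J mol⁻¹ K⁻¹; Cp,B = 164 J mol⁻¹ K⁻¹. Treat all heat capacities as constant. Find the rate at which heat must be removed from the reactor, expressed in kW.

Extent of reaction ξ = 0.831 × 292 = 242.65 mol/min
Reaction term: ξ·ΔH°_rxn = 242.65 × -242 = -58722 kJ/min
Sensible, feed 86.4→25 °C: -2904.5 kJ/min
Outlet flows (mol/min): A 49.348, O₂ 24.674, B 242.65
Sensible, products 25→176 °C: 7216.2 kJ/min
Q = ΔH = -54410 kJ/min = -906.83 kW
Heat removed = 906.83 kW

Q_out = 907 kW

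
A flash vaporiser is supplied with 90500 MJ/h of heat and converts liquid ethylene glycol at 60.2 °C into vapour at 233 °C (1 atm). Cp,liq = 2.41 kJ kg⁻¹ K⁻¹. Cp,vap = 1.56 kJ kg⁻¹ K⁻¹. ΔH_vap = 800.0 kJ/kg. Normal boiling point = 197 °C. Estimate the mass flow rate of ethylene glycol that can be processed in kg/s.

ṁ = 21.2 kg/s

Δh = 2.41×(197−60.2) + 800.0 + 1.56×(233−197) = 1185.8 kJ/kg
Q = 90500 MJ/h = 25139 kJ/s = 25139 kJ/s
ṁ = Q/Δh = 25139 / 1185.8 = 21.199 kg/s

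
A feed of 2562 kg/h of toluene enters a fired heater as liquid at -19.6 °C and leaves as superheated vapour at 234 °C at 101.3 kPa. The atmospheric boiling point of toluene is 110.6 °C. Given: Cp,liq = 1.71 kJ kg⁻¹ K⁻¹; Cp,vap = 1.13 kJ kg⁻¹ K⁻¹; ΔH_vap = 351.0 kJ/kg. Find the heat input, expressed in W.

liquid -19.6→110.6 °C: 222.64 kJ/kg
vaporisation at 110.6 °C: 351 kJ/kg
vapour 110.6→234 °C: 139.44 kJ/kg
Δh = 222.64 + 351 + 139.44 = 713.08 kJ/kg
Q = ṁ·Δh = 2562 kg/h × 713.08 kJ/kg = 1.8269e+06 kJ/h
|Q| = 507.48 kW = 507480 W

Q = 507000 W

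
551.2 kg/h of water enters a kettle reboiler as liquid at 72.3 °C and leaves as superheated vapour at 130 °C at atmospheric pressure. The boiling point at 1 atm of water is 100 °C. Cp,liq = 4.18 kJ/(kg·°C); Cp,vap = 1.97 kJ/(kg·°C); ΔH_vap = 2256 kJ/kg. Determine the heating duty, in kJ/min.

liquid 72.3→100 °C: 115.79 kJ/kg
vaporisation at 100 °C: 2256 kJ/kg
vapour 100→130 °C: 59.1 kJ/kg
Δh = 115.79 + 2256 + 59.1 = 2430.9 kJ/kg
Q = ṁ·Δh = 551.2 kg/h × 2430.9 kJ/kg = 1.3399e+06 kJ/h
|Q| = 372.2 kW = 22332 kJ/min

Q = 22300 kJ/min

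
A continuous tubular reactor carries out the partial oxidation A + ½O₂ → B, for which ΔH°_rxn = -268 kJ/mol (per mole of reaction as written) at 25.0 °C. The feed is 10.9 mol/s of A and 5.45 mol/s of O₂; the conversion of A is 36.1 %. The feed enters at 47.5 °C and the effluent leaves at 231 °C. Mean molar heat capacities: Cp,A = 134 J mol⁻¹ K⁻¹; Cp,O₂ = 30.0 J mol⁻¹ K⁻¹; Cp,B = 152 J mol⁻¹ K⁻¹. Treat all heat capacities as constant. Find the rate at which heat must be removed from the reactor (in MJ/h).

Q_out = 2710 MJ/h

Extent of reaction ξ = 0.361 × 10.9 = 3.9349 mol/s
Reaction term: ξ·ΔH°_rxn = 3.9349 × -268 = -1054.6 kJ/s
Sensible, feed 47.5→25 °C: -36.542 kJ/s
Outlet flows (mol/s): A 6.9651, O₂ 3.4826, B 3.9349
Sensible, products 25→231 °C: 337 kJ/s
Q = ΔH = -754.1 kJ/s = -754.1 kW
Heat removed = 2714.8 MJ/h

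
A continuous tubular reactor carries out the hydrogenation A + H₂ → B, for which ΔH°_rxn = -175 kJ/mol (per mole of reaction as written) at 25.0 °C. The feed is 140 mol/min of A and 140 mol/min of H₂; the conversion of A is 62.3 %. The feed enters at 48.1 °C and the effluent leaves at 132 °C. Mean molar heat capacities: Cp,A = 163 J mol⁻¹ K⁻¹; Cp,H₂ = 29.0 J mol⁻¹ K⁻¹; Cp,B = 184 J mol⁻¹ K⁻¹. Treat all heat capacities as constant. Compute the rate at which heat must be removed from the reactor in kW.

Q_out = 218 kW

Extent of reaction ξ = 0.623 × 140 = 87.22 mol/min
Reaction term: ξ·ΔH°_rxn = 87.22 × -175 = -15264 kJ/min
Sensible, feed 48.1→25 °C: -620.93 kJ/min
Outlet flows (mol/min): A 52.78, H₂ 52.78, B 87.22
Sensible, products 25→132 °C: 2801.5 kJ/min
Q = ΔH = -13083 kJ/min = -218.05 kW
Heat removed = 218.05 kW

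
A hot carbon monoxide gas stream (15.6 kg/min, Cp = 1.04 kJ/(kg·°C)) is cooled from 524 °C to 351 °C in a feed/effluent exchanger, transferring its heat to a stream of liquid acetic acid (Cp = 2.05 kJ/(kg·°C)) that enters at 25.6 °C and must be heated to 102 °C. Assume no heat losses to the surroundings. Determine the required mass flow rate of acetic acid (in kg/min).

Heat released by hot stream: Q = 15.6 × 1.04 × (524 − 351) = 2806.8 kJ/min
Energy balance on cold side (adiabatic exchanger): Q = ṁ_c·Cp_c·(T_c,out − T_c,in)
ṁ_c = 2806.8 / [2.05 × (102 − 25.6)] = 17.921 kg/min

ṁ_c = 17.9 kg/min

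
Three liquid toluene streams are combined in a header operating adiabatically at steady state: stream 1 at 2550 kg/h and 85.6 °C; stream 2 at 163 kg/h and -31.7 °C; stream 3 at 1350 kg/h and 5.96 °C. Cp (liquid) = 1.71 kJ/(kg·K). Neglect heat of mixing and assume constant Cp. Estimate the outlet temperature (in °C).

Energy balance with Q = 0: Σ ṁᵢCp,ᵢ(T_out − Tᵢ) = 0
T_out = Σ ṁᵢCp,ᵢTᵢ / Σ ṁᵢCp,ᵢ
      = 378180 / 6947.7 = 54.432 °C

T_out = 54.4 °C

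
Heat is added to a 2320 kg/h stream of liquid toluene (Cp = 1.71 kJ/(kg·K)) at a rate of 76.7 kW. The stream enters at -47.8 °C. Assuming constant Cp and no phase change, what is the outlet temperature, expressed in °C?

Q = 76.7 kW = 276120 kJ/h
ΔT = Q/(ṁ·Cp) = 276120/(2320×1.71) = 69.601 K
T_out = -47.8 + 69.601 = 21.801 °C

T_out = 21.8 °C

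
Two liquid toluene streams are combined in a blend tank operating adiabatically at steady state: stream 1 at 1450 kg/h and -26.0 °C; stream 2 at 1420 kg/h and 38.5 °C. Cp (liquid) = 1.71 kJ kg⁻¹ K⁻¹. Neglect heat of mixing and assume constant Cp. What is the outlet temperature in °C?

T_out = 5.91 °C

Energy balance with Q = 0: Σ ṁᵢCp,ᵢ(T_out − Tᵢ) = 0
T_out = Σ ṁᵢCp,ᵢTᵢ / Σ ṁᵢCp,ᵢ
      = 29019 / 4907.7 = 5.9129 °C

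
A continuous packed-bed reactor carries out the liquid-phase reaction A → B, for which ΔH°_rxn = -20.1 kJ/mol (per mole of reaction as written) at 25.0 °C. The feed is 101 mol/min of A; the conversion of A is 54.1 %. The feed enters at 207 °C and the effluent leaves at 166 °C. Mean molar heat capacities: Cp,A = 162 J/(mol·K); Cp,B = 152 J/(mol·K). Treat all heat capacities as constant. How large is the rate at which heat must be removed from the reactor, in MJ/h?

Q_out = 111 MJ/h

Extent of reaction ξ = 0.541 × 101 = 54.641 mol/min
Reaction term: ξ·ΔH°_rxn = 54.641 × -20.1 = -1098.3 kJ/min
Sensible, feed 207→25 °C: -2977.9 kJ/min
Outlet flows (mol/min): A 46.359, B 54.641
Sensible, products 25→166 °C: 2230 kJ/min
Q = ΔH = -1846.2 kJ/min = -30.769 kW
Heat removed = 110.77 MJ/h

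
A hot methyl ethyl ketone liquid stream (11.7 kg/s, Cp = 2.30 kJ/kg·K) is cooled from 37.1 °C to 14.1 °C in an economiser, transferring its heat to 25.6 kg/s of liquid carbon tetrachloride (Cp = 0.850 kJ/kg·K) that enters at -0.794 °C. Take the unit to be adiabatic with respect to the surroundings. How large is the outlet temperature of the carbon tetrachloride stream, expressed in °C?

T_c,out = 27.6 °C

Heat released by hot stream: Q = 11.7 × 2.30 × (37.1 − 14.1) = 618.93 kJ/s
Energy balance on cold side (adiabatic exchanger): Q = ṁ_c·Cp_c·(T_c,out − T_c,in)
T_c,out = -0.794 + 618.93/(25.6 × 0.850) = 27.649 °C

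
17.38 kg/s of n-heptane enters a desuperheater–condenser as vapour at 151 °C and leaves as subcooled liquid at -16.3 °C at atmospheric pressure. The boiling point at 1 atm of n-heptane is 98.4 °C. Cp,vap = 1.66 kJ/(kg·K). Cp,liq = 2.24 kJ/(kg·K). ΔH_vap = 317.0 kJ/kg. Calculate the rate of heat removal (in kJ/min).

vapour 151→98.4 °C: -87.316 kJ/kg
condensation at 98.4 °C: -317 kJ/kg
liquid 98.4→-16.3 °C: -256.93 kJ/kg
Δh = -87.316 + -317 + -256.93 = -661.24 kJ/kg
Q = ṁ·Δh = 17.38 kg/s × -661.24 kJ/kg = -11492 kJ/s
|Q| = 11492 kW = 689550 kJ/min

Q_c = 690000 kJ/min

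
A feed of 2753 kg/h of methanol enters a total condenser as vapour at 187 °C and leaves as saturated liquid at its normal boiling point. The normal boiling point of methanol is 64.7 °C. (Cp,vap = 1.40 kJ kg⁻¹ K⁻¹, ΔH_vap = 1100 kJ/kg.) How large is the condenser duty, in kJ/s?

Q_c = 972 kJ/s

vapour 187→64.7 °C: -171.22 kJ/kg
condensation at 64.7 °C: -1100 kJ/kg
Δh = -171.22 + -1100 = -1271.2 kJ/kg
Q = ṁ·Δh = 2753 kg/h × -1271.2 kJ/kg = -3.4997e+06 kJ/h
|Q| = 972.13 kW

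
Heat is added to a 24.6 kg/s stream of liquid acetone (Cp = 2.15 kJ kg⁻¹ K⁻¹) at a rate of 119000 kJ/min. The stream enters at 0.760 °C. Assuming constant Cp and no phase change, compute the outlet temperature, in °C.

Q = 119000 kJ/min = 1983.3 kJ/s
ΔT = Q/(ṁ·Cp) = 1983.3/(24.6×2.15) = 37.499 K
T_out = 0.760 + 37.499 = 38.259 °C

T_out = 38.3 °C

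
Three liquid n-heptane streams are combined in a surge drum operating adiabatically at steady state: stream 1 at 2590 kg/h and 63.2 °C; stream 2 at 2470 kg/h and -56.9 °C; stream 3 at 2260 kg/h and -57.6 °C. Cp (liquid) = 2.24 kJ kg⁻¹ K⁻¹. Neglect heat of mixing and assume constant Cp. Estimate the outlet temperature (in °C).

T_out = -14.6 °C

Energy balance with Q = 0: Σ ṁᵢCp,ᵢ(T_out − Tᵢ) = 0
T_out = Σ ṁᵢCp,ᵢTᵢ / Σ ṁᵢCp,ᵢ
      = -239750 / 16397 = -14.622 °C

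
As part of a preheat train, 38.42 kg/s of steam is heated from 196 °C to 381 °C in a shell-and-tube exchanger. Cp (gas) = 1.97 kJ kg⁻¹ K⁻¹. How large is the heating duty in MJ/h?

Q = ṁ·Cp·ΔT = 38.42 × 1.97 × (381 − 196) = 14002 kJ/s
Heating duty = 50408 MJ/h

Q = 50400 MJ/h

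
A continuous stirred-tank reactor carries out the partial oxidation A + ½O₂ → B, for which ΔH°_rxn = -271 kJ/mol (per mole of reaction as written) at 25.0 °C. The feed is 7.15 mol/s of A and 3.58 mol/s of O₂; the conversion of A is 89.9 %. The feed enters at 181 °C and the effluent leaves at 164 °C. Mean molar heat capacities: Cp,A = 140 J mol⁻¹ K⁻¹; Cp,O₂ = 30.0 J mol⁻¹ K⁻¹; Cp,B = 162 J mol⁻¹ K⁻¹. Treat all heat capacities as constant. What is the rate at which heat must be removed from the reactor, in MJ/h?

Extent of reaction ξ = 0.899 × 7.15 = 6.4279 mol/s
Reaction term: ξ·ΔH°_rxn = 6.4279 × -271 = -1741.9 kJ/s
Sensible, feed 181→25 °C: -172.91 kJ/s
Outlet flows (mol/s): A 0.72215, O₂ 0.36607, B 6.4279
Sensible, products 25→164 °C: 160.32 kJ/s
Q = ΔH = -1754.5 kJ/s = -1754.5 kW
Heat removed = 6316.3 MJ/h

Q_out = 6320 MJ/h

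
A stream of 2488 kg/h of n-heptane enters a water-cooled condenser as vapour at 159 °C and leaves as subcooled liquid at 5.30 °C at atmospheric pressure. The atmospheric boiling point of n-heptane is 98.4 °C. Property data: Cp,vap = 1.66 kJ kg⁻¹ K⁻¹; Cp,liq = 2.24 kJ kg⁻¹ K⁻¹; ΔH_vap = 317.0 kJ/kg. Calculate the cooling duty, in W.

vapour 159→98.4 °C: -100.6 kJ/kg
condensation at 98.4 °C: -317 kJ/kg
liquid 98.4→5.30 °C: -208.54 kJ/kg
Δh = -100.6 + -317 + -208.54 = -626.14 kJ/kg
Q = ṁ·Δh = 2488 kg/h × -626.14 kJ/kg = -1.5578e+06 kJ/h
|Q| = 432.73 kW = 432730 W

Q_c = 433000 W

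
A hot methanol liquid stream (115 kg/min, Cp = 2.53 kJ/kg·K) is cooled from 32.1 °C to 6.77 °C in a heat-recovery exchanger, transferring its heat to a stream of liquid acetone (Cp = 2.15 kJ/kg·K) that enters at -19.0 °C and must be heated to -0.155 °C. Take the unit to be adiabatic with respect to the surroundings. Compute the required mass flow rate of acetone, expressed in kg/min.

Heat released by hot stream: Q = 115 × 2.53 × (32.1 − 6.77) = 7369.8 kJ/min
Energy balance on cold side (adiabatic exchanger): Q = ṁ_c·Cp_c·(T_c,out − T_c,in)
ṁ_c = 7369.8 / [2.15 × (-0.155 − -19.0)] = 181.89 kg/min

ṁ_c = 182 kg/min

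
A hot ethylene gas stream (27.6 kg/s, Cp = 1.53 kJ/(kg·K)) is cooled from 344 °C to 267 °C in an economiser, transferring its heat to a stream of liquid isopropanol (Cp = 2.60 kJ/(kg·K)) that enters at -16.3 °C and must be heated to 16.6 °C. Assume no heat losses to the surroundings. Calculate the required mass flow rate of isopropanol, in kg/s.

Heat released by hot stream: Q = 27.6 × 1.53 × (344 − 267) = 3251.6 kJ/s
Energy balance on cold side (adiabatic exchanger): Q = ṁ_c·Cp_c·(T_c,out − T_c,in)
ṁ_c = 3251.6 / [2.60 × (16.6 − -16.3)] = 38.012 kg/s

ṁ_c = 38.0 kg/s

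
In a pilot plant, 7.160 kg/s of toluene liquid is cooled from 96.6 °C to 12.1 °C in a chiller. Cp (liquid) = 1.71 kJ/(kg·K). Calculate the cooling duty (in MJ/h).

Q = ṁ·Cp·ΔT = 7.160 × 1.71 × (12.1 − 96.6) = -1034.6 kJ/s
Cooling duty = 3724.5 MJ/h

Q_c = 3720 MJ/h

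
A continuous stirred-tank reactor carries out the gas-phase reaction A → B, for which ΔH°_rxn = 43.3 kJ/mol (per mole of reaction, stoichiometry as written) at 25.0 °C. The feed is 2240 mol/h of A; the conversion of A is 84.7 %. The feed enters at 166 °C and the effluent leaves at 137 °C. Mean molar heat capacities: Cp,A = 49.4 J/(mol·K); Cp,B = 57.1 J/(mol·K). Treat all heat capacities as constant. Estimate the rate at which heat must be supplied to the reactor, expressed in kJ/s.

Extent of reaction ξ = 0.847 × 2240 = 1897.3 mol/h
Reaction term: ξ·ΔH°_rxn = 1897.3 × 43.3 = 82152 kJ/h
Sensible, feed 166→25 °C: -15602 kJ/h
Outlet flows (mol/h): A 342.72, B 1897.3
Sensible, products 25→137 °C: 14030 kJ/h
Q = ΔH = 80579 kJ/h = 22.383 kW
Heat supplied = 22.383 kJ/s

Q_in = 22.4 kJ/s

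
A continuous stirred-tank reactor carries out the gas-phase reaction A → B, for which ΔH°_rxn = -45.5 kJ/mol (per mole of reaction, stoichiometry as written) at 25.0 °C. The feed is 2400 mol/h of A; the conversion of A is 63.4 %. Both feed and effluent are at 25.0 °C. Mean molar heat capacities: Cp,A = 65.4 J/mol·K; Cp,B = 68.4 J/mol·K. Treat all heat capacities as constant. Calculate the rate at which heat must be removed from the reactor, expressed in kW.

Q_out = 19.2 kW

Extent of reaction ξ = 0.634 × 2400 = 1521.6 mol/h
Reaction term: ξ·ΔH°_rxn = 1521.6 × -45.5 = -69233 kJ/h
Q = ΔH = -69233 kJ/h = -19.231 kW
Heat removed = 19.231 kW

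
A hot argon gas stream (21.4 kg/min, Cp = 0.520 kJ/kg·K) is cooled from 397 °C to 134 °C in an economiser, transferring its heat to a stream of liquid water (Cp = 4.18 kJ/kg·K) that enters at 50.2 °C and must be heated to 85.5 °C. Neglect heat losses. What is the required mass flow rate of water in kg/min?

Heat released by hot stream: Q = 21.4 × 0.520 × (397 − 134) = 2926.7 kJ/min
Energy balance on cold side (adiabatic exchanger): Q = ṁ_c·Cp_c·(T_c,out − T_c,in)
ṁ_c = 2926.7 / [4.18 × (85.5 − 50.2)] = 19.835 kg/min

ṁ_c = 19.8 kg/min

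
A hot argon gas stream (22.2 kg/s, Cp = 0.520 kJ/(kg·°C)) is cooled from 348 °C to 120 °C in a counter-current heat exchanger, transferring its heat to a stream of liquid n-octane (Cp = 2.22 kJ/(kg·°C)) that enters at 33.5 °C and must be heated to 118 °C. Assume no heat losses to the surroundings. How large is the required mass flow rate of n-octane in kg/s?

Heat released by hot stream: Q = 22.2 × 0.520 × (348 − 120) = 2632 kJ/s
Energy balance on cold side (adiabatic exchanger): Q = ṁ_c·Cp_c·(T_c,out − T_c,in)
ṁ_c = 2632 / [2.22 × (118 − 33.5)] = 14.031 kg/s

ṁ_c = 14.0 kg/s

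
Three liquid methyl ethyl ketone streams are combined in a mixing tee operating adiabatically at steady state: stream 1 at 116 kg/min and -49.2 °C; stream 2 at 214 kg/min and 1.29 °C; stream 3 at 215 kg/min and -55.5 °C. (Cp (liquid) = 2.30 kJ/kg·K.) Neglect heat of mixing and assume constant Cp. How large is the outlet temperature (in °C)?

T_out = -31.9 °C

Energy balance with Q = 0: Σ ṁᵢCp,ᵢ(T_out − Tᵢ) = 0
Σ ṁᵢCp,ᵢTᵢ = 116×2.30×-49.2 + 214×2.30×1.29 + 215×2.30×-55.5 = -39936
Σ ṁᵢCp,ᵢ = 116×2.30 + 214×2.30 + 215×2.30 = 1253.5
T_out = -39936 / 1253.5 = -31.86 °C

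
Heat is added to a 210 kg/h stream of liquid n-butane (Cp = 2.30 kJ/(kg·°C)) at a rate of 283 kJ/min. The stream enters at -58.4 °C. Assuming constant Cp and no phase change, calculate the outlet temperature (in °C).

Q = 283 kJ/min = 16980 kJ/h
ΔT = Q/(ṁ·Cp) = 16980/(210×2.30) = 35.155 K
T_out = -58.4 + 35.155 = -23.245 °C

T_out = -23.2 °C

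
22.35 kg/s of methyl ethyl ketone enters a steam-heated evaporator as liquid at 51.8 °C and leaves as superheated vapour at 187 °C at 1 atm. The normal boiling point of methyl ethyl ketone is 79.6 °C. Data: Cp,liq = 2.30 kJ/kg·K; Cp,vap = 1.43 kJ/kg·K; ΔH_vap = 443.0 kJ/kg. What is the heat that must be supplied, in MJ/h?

liquid 51.8→79.6 °C: 63.94 kJ/kg
vaporisation at 79.6 °C: 443 kJ/kg
vapour 79.6→187 °C: 153.58 kJ/kg
Δh = 63.94 + 443 + 153.58 = 660.52 kJ/kg
Q = ṁ·Δh = 22.35 kg/s × 660.52 kJ/kg = 14763 kJ/s
|Q| = 14763 kW = 53146 MJ/h

Q = 53100 MJ/h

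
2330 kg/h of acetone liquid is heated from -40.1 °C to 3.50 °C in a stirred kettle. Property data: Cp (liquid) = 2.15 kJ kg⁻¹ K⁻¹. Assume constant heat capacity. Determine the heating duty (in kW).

Q = 60.7 kW

Q = ṁ·Cp·ΔT = 2330 × 2.15 × (3.50 − -40.1) = 218410 kJ/h
Converting: 218410 / 3600 s = 60.671 kW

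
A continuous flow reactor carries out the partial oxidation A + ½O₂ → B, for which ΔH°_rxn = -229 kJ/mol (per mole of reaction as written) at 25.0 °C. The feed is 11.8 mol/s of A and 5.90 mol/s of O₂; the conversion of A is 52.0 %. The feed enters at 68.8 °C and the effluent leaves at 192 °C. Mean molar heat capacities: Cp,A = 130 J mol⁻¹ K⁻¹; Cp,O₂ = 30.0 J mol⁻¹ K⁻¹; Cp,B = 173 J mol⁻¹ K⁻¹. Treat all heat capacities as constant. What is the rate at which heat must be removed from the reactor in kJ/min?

Q_out = 69900 kJ/min

Extent of reaction ξ = 0.520 × 11.8 = 6.136 mol/s
Reaction term: ξ·ΔH°_rxn = 6.136 × -229 = -1405.1 kJ/s
Sensible, feed 68.8→25 °C: -74.942 kJ/s
Outlet flows (mol/s): A 5.664, O₂ 2.832, B 6.136
Sensible, products 25→192 °C: 314.43 kJ/s
Q = ΔH = -1165.7 kJ/s = -1165.7 kW
Heat removed = 69939 kJ/min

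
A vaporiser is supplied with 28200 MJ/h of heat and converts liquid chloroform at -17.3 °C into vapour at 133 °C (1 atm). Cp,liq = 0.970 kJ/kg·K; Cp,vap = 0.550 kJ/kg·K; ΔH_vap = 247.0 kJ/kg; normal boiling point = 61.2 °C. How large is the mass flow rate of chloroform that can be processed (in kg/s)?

ṁ = 21.6 kg/s

Δh = 0.970×(61.2−-17.3) + 247.0 + 0.550×(133−61.2) = 362.63 kJ/kg
Q = 28200 MJ/h = 7833.3 kJ/s = 7833.3 kJ/s
ṁ = Q/Δh = 7833.3 / 362.63 = 21.601 kg/s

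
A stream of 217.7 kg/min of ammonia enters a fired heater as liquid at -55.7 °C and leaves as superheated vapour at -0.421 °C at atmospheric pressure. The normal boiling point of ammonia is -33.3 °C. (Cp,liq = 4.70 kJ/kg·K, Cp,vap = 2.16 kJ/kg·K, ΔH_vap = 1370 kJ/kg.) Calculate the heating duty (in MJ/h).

liquid -55.7→-33.3 °C: 105.28 kJ/kg
vaporisation at -33.3 °C: 1370 kJ/kg
vapour -33.3→-0.421 °C: 71.019 kJ/kg
Δh = 105.28 + 1370 + 71.019 = 1546.3 kJ/kg
Q = ṁ·Δh = 217.7 kg/min × 1546.3 kJ/kg = 336630 kJ/min
|Q| = 5610.5 kW = 20198 MJ/h

Q = 20200 MJ/h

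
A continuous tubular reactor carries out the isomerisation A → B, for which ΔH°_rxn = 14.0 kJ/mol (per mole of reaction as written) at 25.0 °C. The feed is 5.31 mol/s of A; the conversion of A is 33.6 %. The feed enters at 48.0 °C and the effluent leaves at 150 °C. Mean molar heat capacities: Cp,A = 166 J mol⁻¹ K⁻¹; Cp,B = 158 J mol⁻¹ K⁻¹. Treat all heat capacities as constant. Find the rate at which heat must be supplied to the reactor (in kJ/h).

Extent of reaction ξ = 0.336 × 5.31 = 1.7842 mol/s
Reaction term: ξ·ΔH°_rxn = 1.7842 × 14.0 = 24.978 kJ/s
Sensible, feed 48.0→25 °C: -20.274 kJ/s
Outlet flows (mol/s): A 3.5258, B 1.7842
Sensible, products 25→150 °C: 108.4 kJ/s
Q = ΔH = 113.1 kJ/s = 113.1 kW
Heat supplied = 407170 kJ/h

Q_in = 407000 kJ/h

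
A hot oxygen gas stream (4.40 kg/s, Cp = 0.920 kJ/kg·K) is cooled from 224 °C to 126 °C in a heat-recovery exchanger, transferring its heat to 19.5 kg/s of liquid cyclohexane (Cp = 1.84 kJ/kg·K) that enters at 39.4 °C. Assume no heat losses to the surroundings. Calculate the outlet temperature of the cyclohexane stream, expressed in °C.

Heat released by hot stream: Q = 4.40 × 0.920 × (224 − 126) = 396.7 kJ/s
Energy balance on cold side (adiabatic exchanger): Q = ṁ_c·Cp_c·(T_c,out − T_c,in)
T_c,out = 39.4 + 396.7/(19.5 × 1.84) = 50.456 °C

T_c,out = 50.5 °C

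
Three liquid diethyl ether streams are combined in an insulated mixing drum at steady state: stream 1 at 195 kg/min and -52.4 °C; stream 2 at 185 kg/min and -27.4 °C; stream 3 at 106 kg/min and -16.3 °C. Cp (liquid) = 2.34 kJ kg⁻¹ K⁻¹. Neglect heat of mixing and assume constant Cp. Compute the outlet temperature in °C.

T_out = -35.0 °C

No heat crosses the boundary, so H_out = H_in.
Σ ṁᵢCp,ᵢTᵢ = 195×2.34×-52.4 + 185×2.34×-27.4 + 106×2.34×-16.3 = -39815
Σ ṁᵢCp,ᵢ = 195×2.34 + 185×2.34 + 106×2.34 = 1137.2
T_out = -39815 / 1137.2 = -35.01 °C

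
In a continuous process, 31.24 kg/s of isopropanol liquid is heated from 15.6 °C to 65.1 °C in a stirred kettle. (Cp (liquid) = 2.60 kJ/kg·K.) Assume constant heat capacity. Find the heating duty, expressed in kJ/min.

Q = ṁ·Cp·ΔT = 31.24 × 2.60 × (65.1 − 15.6) = 4020.6 kJ/s
Heating duty = 241240 kJ/min

Q = 241000 kJ/min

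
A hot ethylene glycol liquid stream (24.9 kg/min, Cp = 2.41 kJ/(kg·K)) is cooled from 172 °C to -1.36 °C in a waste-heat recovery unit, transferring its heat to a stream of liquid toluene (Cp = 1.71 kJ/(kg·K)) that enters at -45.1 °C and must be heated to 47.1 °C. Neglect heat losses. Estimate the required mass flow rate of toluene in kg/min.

ṁ_c = 66.0 kg/min

Heat released by hot stream: Q = 24.9 × 2.41 × (172 − -1.36) = 10403 kJ/min
Energy balance on cold side (adiabatic exchanger): Q = ṁ_c·Cp_c·(T_c,out − T_c,in)
ṁ_c = 10403 / [1.71 × (47.1 − -45.1)] = 65.984 kg/min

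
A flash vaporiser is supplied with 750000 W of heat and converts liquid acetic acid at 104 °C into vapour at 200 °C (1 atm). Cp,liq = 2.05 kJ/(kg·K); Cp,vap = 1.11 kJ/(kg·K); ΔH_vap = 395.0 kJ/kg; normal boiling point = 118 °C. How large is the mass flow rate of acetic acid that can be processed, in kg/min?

Δh = 2.05×(118−104) + 395.0 + 1.11×(200−118) = 514.72 kJ/kg
Q = 750000 W = 750 kJ/s = 45000 kJ/min
ṁ = Q/Δh = 45000 / 514.72 = 87.426 kg/min

ṁ = 87.4 kg/min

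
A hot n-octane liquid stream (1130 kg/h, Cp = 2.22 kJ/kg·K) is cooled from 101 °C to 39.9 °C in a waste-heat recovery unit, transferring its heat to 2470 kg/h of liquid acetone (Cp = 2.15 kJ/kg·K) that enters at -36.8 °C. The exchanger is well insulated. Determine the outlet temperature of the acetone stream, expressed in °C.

T_c,out = -7.94 °C

Heat released by hot stream: Q = 1130 × 2.22 × (101 − 39.9) = 153280 kJ/h
Energy balance on cold side (adiabatic exchanger): Q = ṁ_c·Cp_c·(T_c,out − T_c,in)
T_c,out = -36.8 + 153280/(2470 × 2.15) = -7.9373 °C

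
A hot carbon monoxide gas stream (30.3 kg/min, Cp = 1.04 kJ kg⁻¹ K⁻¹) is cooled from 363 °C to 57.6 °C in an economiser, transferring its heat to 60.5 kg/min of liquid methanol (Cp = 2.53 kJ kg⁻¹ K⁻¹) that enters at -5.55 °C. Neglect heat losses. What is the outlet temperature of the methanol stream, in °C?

T_c,out = 57.3 °C

Heat released by hot stream: Q = 30.3 × 1.04 × (363 − 57.6) = 9623.8 kJ/min
Energy balance on cold side (adiabatic exchanger): Q = ṁ_c·Cp_c·(T_c,out − T_c,in)
T_c,out = -5.55 + 9623.8/(60.5 × 2.53) = 57.324 °C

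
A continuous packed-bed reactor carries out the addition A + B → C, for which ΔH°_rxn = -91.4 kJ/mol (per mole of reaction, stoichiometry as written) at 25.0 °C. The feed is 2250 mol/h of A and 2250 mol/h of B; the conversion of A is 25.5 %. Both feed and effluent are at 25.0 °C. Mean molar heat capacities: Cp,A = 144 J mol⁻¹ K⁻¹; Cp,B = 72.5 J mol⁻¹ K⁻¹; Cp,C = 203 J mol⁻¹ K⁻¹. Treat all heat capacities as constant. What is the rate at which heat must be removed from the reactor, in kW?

Extent of reaction ξ = 0.255 × 2250 = 573.75 mol/h
Reaction term: ξ·ΔH°_rxn = 573.75 × -91.4 = -52441 kJ/h
Q = ΔH = -52441 kJ/h = -14.567 kW
Heat removed = 14.567 kW

Q_out = 14.6 kW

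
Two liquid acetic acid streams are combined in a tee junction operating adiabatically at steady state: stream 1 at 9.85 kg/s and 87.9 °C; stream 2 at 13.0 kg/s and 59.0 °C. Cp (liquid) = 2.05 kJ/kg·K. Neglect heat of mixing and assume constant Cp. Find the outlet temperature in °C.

T_out = 71.5 °C

Adiabatic, steady state ⇒ Σ ṁᵢCp,ᵢ(T_out − Tᵢ) = 0
Σ ṁᵢCp,ᵢTᵢ = 9.85×2.05×87.9 + 13.0×2.05×59.0 = 3347.3
Σ ṁᵢCp,ᵢ = 9.85×2.05 + 13.0×2.05 = 46.843
T_out = 3347.3 / 46.843 = 71.458 °C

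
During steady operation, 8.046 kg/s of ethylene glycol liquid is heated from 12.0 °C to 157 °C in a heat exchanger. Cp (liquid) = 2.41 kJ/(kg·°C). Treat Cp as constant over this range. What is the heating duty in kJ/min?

Q = ṁ·Cp·ΔT = 8.046 × 2.41 × (157 − 12.0) = 2811.7 kJ/s
Heating duty = 168700 kJ/min

Q = 169000 kJ/min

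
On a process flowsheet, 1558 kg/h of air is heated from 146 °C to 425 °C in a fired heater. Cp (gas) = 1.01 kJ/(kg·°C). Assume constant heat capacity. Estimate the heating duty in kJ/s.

Q = 122 kJ/s

Q = ṁ·Cp·ΔT = 1558 × 1.01 × (425 − 146) = 439030 kJ/h
Converting: 439030 / 3600 s = 121.95 kW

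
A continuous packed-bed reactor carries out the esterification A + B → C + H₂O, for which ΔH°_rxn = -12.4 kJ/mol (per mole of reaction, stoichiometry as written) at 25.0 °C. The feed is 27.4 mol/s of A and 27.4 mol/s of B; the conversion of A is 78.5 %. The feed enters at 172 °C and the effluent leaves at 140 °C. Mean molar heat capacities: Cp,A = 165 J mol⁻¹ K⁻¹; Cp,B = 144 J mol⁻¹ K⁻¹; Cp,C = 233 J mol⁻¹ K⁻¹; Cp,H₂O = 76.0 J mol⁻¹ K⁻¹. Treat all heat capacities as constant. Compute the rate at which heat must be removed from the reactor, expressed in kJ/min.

Q_out = 32300 kJ/min

Extent of reaction ξ = 0.785 × 27.4 = 21.509 mol/s
Reaction term: ξ·ΔH°_rxn = 21.509 × -12.4 = -266.71 kJ/s
Sensible, feed 172→25 °C: -1244.6 kJ/s
Outlet flows (mol/s): A 5.891, B 5.891, C 21.509, H₂O 21.509
Sensible, products 25→140 °C: 973.66 kJ/s
Q = ΔH = -537.64 kJ/s = -537.64 kW
Heat removed = 32259 kJ/min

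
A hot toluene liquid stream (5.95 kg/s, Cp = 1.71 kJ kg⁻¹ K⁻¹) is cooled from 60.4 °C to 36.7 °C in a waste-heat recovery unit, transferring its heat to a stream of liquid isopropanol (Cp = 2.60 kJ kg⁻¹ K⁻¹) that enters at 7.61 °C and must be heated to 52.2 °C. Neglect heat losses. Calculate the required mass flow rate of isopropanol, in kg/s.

ṁ_c = 2.08 kg/s

Heat released by hot stream: Q = 5.95 × 1.71 × (60.4 − 36.7) = 241.14 kJ/s
Energy balance on cold side (adiabatic exchanger): Q = ṁ_c·Cp_c·(T_c,out − T_c,in)
ṁ_c = 241.14 / [2.60 × (52.2 − 7.61)] = 2.0799 kg/s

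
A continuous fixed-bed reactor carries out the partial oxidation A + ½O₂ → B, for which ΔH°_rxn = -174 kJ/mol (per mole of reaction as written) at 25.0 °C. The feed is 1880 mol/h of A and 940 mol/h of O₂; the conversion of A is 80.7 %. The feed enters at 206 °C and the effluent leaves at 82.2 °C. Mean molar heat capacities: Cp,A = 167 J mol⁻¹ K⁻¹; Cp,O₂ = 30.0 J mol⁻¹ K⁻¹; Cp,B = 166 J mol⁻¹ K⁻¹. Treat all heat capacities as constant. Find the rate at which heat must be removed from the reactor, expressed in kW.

Extent of reaction ξ = 0.807 × 1880 = 1517.2 mol/h
Reaction term: ξ·ΔH°_rxn = 1517.2 × -174 = -263990 kJ/h
Sensible, feed 206→25 °C: -61931 kJ/h
Outlet flows (mol/h): A 362.84, O₂ 181.42, B 1517.2
Sensible, products 25→82.2 °C: 18183 kJ/h
Q = ΔH = -307730 kJ/h = -85.482 kW
Heat removed = 85.482 kW

Q_out = 85.5 kW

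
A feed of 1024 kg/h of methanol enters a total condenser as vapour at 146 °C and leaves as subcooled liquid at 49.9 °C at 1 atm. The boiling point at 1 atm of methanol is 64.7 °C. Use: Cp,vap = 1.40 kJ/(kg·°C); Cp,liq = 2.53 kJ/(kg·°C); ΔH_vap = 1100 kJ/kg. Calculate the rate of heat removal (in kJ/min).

Q_c = 21400 kJ/min

vapour 146→64.7 °C: -113.82 kJ/kg
condensation at 64.7 °C: -1100 kJ/kg
liquid 64.7→49.9 °C: -37.444 kJ/kg
Δh = -113.82 + -1100 + -37.444 = -1251.3 kJ/kg
Q = ṁ·Δh = 1024 kg/h × -1251.3 kJ/kg = -1.2813e+06 kJ/h
|Q| = 355.92 kW = 21355 kJ/min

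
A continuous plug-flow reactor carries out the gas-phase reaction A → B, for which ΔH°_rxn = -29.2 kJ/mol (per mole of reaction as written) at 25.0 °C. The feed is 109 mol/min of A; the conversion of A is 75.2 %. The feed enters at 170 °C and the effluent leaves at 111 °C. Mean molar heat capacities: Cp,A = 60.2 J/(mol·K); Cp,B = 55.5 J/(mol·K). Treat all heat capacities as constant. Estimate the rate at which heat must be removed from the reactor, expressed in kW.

Q_out = 46.9 kW

Extent of reaction ξ = 0.752 × 109 = 81.968 mol/min
Reaction term: ξ·ΔH°_rxn = 81.968 × -29.2 = -2393.5 kJ/min
Sensible, feed 170→25 °C: -951.46 kJ/min
Outlet flows (mol/min): A 27.032, B 81.968
Sensible, products 25→111 °C: 531.18 kJ/min
Q = ΔH = -2813.7 kJ/min = -46.896 kW
Heat removed = 46.896 kW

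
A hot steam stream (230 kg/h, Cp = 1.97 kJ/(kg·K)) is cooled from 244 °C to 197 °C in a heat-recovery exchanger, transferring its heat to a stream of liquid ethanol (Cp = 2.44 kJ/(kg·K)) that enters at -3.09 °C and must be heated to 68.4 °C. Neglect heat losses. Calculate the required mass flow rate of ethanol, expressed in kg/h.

Heat released by hot stream: Q = 230 × 1.97 × (244 − 197) = 21296 kJ/h
Energy balance on cold side (adiabatic exchanger): Q = ṁ_c·Cp_c·(T_c,out − T_c,in)
ṁ_c = 21296 / [2.44 × (68.4 − -3.09)] = 122.08 kg/h

ṁ_c = 122 kg/h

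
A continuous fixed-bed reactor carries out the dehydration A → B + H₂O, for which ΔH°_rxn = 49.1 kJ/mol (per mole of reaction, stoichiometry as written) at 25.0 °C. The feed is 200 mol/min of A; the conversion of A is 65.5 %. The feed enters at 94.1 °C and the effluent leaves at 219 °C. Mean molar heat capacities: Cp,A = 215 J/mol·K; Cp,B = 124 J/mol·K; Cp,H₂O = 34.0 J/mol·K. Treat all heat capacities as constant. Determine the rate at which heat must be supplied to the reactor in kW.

Q_in = 173 kW

Extent of reaction ξ = 0.655 × 200 = 131 mol/min
Reaction term: ξ·ΔH°_rxn = 131 × 49.1 = 6432.1 kJ/min
Sensible, feed 94.1→25 °C: -2971.3 kJ/min
Outlet flows (mol/min): A 69, B 131, H₂O 131
Sensible, products 25→219 °C: 6893.4 kJ/min
Q = ΔH = 10354 kJ/min = 172.57 kW
Heat supplied = 172.57 kW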